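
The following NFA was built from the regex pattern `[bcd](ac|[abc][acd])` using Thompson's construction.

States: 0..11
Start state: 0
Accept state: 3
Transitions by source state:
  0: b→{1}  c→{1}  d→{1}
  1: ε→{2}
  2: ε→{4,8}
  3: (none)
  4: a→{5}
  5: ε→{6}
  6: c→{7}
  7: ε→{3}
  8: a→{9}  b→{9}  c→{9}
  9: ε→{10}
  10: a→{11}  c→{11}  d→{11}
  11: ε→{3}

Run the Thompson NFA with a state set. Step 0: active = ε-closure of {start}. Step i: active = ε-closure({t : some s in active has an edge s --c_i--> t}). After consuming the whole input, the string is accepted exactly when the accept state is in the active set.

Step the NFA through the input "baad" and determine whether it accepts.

Answer: REJECT

Trace:
start: ε-closure({0}) = {0}
'b' @ 1: {1,2,4,8}
'a' @ 2: {5,6,9,10}
'a' @ 3: {3,11}  ✓accept
'd' @ 4: {}  — state set empty
final: {}; accept 3 not in set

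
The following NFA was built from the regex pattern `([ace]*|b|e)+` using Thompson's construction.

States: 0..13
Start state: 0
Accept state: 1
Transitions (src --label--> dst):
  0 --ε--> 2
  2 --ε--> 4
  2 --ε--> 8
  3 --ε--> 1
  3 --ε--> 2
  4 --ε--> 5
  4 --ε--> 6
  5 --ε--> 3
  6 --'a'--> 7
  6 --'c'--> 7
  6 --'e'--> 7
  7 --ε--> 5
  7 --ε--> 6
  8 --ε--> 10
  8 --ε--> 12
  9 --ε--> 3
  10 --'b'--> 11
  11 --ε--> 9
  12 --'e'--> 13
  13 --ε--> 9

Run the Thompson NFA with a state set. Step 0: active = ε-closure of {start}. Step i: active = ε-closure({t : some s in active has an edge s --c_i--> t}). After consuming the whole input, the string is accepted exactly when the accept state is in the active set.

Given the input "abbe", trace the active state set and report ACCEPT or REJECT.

Answer: ACCEPT

Trace:
initial (ε-close {0}): {0,1,2,3,4,5,6,8,10,12}
'a' @ 1: {1,2,3,4,5,6,7,8,10,12}  ✓accept
'b' @ 2: {1,2,3,4,5,6,8,9,10,11,12}  ✓accept
'b' @ 3: {1,2,3,4,5,6,8,9,10,11,12}  ✓accept
'e' @ 4: {1,2,3,4,5,6,7,8,9,10,12,13}  ✓accept
after full input: {1,2,3,4,5,6,7,8,9,10,12,13}  (accept=1 in)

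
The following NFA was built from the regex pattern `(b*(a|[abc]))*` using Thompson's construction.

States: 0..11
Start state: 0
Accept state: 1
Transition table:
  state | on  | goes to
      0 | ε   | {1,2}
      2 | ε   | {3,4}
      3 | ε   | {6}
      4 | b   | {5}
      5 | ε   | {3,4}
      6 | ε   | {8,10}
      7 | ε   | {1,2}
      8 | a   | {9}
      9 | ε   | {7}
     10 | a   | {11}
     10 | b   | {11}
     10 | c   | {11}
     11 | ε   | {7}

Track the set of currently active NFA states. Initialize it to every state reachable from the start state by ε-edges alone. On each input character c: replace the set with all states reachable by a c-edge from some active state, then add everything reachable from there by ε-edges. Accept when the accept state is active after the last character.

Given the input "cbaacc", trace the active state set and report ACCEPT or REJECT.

initial (ε-close {0}): {0,1,2,3,4,6,8,10}
'c' @ 1: {1,2,3,4,6,7,8,10,11}  [accepting]
'b' @ 2: {1,2,3,4,5,6,7,8,10,11}  [accepting]
'a' @ 3: {1,2,3,4,6,7,8,9,10,11}  [accepting]
'a' @ 4: {1,2,3,4,6,7,8,9,10,11}  [accepting]
'c' @ 5: {1,2,3,4,6,7,8,10,11}  [accepting]
'c' @ 6: {1,2,3,4,6,7,8,10,11}  [accepting]
final: {1,2,3,4,6,7,8,10,11}; accept 1 in set

Answer: ACCEPT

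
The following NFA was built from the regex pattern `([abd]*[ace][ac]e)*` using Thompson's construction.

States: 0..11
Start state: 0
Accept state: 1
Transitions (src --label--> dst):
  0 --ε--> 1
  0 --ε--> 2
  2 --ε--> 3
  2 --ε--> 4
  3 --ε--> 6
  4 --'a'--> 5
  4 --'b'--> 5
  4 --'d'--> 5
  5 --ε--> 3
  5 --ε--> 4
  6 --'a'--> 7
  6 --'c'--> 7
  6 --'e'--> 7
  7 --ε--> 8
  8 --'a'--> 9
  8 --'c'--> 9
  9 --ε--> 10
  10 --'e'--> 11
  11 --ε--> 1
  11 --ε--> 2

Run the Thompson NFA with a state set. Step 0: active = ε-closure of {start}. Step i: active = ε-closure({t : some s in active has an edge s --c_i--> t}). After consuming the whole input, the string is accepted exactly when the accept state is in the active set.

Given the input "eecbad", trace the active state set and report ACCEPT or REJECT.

Answer: REJECT

Trace:
initial (ε-close {0}): {0,1,2,3,4,6}
'e' @ 1: {7,8}
'e' @ 2: {}  — no active states
rest 'cbad' ignored (set empty)
final: {}; accept 1 not in set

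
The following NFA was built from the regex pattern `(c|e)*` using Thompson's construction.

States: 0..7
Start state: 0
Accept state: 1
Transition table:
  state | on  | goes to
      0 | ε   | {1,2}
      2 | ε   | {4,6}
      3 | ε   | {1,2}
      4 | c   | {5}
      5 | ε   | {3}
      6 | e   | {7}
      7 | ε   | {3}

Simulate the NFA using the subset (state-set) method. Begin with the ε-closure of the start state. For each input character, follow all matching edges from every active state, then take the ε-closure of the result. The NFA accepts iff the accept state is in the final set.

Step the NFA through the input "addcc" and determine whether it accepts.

start: ε-closure({0}) = {0,1,2,4,6}
'a' @ 1: {}  — state set empty
rest 'ddcc' ignored (set empty)
end set {} — state 1 not in

Answer: REJECT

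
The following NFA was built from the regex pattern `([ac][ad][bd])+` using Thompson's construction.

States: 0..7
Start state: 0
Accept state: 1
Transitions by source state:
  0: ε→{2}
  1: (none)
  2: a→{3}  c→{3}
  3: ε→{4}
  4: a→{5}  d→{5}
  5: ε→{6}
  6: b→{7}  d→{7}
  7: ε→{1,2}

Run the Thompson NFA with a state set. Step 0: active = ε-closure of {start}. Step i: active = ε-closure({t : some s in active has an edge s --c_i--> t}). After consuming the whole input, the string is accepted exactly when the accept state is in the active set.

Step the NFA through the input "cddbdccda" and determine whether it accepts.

S₀ = ε-closure({0}) = {0,2}
'c' @ 1: {3,4}
'd' @ 2: {5,6}
'd' @ 3: {1,2,7}  (accept∈set)
'b' @ 4: {}  — no active states
rest 'dccda' ignored (set empty)
after full input: {}  (accept=1 not in)

Answer: REJECT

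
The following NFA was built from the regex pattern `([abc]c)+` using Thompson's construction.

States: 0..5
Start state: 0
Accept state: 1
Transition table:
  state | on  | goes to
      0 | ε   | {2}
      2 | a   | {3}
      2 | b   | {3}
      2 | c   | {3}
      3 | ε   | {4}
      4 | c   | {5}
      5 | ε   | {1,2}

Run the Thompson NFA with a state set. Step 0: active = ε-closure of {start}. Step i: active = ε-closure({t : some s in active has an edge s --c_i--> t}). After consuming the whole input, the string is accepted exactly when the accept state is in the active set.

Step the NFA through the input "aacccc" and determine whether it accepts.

initial (ε-close {0}): {0,2}
'a' @ 1: {3,4}
'a' @ 2: {}  — state set empty
rest 'cccc' ignored (set empty)
end set {} — state 1 not in

Answer: REJECT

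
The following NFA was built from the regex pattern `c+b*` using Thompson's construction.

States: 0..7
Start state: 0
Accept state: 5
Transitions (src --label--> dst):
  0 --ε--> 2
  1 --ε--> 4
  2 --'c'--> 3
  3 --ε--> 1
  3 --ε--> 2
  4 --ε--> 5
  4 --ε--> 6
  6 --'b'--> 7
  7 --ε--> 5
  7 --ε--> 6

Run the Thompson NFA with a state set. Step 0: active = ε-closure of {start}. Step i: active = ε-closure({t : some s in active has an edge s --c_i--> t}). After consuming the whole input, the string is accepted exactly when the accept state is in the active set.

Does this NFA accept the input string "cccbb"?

initial (ε-close {0}): {0,2}
'c' @ 1: {1,2,3,4,5,6}  (accept∈set)
'c' @ 2: {1,2,3,4,5,6}  (accept∈set)
'c' @ 3: {1,2,3,4,5,6}  (accept∈set)
'b' @ 4: {5,6,7}  (accept∈set)
'b' @ 5: {5,6,7}  (accept∈set)
after full input: {5,6,7}  (accept=5 in)

Answer: ACCEPT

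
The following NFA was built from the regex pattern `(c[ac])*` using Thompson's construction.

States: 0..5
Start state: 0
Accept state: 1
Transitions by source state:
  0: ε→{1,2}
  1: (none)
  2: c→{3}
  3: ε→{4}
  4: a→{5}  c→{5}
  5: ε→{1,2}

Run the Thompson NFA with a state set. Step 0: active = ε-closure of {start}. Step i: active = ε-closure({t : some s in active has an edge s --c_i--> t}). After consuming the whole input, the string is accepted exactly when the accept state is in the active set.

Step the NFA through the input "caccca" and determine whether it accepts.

Answer: ACCEPT

Derivation:
S₀ = ε-closure({0}) = {0,1,2}
'c' @ 1: {3,4}
'a' @ 2: {1,2,5}  [accepting]
'c' @ 3: {3,4}
'c' @ 4: {1,2,5}  [accepting]
'c' @ 5: {3,4}
'a' @ 6: {1,2,5}  [accepting]
after full input: {1,2,5}  (accept=1 in)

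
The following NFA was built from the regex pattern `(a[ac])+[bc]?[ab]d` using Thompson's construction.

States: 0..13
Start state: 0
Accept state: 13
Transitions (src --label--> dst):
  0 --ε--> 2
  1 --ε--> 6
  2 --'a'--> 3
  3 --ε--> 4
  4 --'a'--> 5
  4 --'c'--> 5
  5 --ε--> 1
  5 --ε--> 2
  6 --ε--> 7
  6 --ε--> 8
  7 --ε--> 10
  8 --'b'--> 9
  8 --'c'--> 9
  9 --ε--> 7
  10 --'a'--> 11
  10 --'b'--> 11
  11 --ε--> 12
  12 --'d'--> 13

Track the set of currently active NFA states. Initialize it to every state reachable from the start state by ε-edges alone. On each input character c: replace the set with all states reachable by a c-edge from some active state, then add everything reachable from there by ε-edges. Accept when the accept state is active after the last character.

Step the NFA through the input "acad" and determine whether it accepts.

Answer: ACCEPT

Derivation:
initial (ε-close {0}): {0,2}
'a' @ 1: {3,4}
'c' @ 2: {1,2,5,6,7,8,10}
'a' @ 3: {3,4,11,12}
'd' @ 4: {13}  ✓accept
after full input: {13}  (accept=13 in)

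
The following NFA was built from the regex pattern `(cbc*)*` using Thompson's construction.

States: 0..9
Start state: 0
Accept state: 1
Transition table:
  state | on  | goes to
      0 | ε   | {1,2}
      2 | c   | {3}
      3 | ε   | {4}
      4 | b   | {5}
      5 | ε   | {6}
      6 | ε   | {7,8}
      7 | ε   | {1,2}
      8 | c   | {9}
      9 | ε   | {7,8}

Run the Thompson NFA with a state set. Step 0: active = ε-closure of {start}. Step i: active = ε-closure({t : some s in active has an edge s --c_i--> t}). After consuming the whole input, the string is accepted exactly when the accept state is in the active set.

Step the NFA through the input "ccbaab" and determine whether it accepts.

start: ε-closure({0}) = {0,1,2}
'c' @ 1: {3,4}
'c' @ 2: {}  — state set empty
rest 'baab' ignored (set empty)
end set {} — state 1 not in

Answer: REJECT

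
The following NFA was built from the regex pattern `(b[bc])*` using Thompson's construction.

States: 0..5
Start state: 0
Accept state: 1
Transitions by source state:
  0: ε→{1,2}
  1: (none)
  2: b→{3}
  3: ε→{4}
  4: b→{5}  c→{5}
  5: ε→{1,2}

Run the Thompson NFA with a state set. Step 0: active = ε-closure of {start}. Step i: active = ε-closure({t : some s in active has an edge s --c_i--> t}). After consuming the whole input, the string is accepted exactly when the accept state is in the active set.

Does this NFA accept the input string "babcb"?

Answer: REJECT

Steps:
S₀ = ε-closure({0}) = {0,1,2}
'b' @ 1: {3,4}
'a' @ 2: {}  — state set empty
rest 'bcb' ignored (set empty)
final: {}; accept 1 not in set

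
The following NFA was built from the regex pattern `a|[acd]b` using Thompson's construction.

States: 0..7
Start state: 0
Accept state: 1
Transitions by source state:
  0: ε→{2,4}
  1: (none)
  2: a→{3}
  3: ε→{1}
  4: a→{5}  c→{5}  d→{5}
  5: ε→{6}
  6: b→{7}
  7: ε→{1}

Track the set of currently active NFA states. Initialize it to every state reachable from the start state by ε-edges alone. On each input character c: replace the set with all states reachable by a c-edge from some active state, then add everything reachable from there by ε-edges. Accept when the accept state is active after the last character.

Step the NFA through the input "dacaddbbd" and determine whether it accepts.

initial (ε-close {0}): {0,2,4}
'd' @ 1: {5,6}
'a' @ 2: {}  — no active states
rest 'caddbbd' ignored (set empty)
end set {} — state 1 not in

Answer: REJECT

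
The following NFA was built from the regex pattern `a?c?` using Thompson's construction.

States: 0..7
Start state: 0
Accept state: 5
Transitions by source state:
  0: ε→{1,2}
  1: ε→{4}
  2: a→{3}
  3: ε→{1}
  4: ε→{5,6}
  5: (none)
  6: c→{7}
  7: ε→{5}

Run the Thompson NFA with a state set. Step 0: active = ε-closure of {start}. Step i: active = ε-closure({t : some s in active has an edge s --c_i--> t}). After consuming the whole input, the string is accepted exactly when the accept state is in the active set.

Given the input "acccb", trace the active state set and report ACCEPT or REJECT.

Answer: REJECT

Steps:
initial (ε-close {0}): {0,1,2,4,5,6}
'a' @ 1: {1,3,4,5,6}  (accept∈set)
'c' @ 2: {5,7}  (accept∈set)
'c' @ 3: {}  — no active states
rest 'cb' ignored (set empty)
end set {} — state 5 not in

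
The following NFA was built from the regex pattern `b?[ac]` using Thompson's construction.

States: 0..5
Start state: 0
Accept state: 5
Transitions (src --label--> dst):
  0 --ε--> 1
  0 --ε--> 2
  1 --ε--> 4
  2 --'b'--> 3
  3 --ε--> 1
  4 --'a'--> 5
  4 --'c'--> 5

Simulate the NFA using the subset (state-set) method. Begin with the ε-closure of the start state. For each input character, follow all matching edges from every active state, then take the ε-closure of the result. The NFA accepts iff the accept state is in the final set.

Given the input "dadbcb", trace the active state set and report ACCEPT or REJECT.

start: ε-closure({0}) = {0,1,2,4}
'd' @ 1: {}  — state set empty
rest 'adbcb' ignored (set empty)
after full input: {}  (accept=5 not in)

Answer: REJECT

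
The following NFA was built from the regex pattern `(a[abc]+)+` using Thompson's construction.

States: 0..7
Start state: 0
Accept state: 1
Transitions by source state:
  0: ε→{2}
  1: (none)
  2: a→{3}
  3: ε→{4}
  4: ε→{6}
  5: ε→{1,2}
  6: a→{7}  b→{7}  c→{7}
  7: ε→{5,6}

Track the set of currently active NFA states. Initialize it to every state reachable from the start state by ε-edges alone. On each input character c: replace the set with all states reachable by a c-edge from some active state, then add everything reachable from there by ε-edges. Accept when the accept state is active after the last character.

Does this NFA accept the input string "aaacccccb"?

Answer: ACCEPT

Trace:
S₀ = ε-closure({0}) = {0,2}
'a' @ 1: {3,4,6}
'a' @ 2: {1,2,5,6,7}  ✓accept
'a' @ 3: {1,2,3,4,5,6,7}  ✓accept
'c' @ 4: {1,2,5,6,7}  ✓accept
'c' @ 5: {1,2,5,6,7}  ✓accept
'c' @ 6: {1,2,5,6,7}  ✓accept
'c' @ 7: {1,2,5,6,7}  ✓accept
'c' @ 8: {1,2,5,6,7}  ✓accept
'b' @ 9: {1,2,5,6,7}  ✓accept
end set {1,2,5,6,7} — state 1 in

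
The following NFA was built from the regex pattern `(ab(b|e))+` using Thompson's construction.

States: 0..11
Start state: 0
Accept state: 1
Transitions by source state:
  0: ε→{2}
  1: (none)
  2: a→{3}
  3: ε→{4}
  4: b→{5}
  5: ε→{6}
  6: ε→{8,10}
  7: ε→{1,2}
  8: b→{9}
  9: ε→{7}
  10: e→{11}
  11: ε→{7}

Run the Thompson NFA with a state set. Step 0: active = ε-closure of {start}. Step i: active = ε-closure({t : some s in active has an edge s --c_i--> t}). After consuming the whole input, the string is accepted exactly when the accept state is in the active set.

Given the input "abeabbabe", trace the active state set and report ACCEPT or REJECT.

S₀ = ε-closure({0}) = {0,2}
'a' @ 1: {3,4}
'b' @ 2: {5,6,8,10}
'e' @ 3: {1,2,7,11}  [accepting]
'a' @ 4: {3,4}
'b' @ 5: {5,6,8,10}
'b' @ 6: {1,2,7,9}  [accepting]
'a' @ 7: {3,4}
'b' @ 8: {5,6,8,10}
'e' @ 9: {1,2,7,11}  [accepting]
end set {1,2,7,11} — state 1 in

Answer: ACCEPT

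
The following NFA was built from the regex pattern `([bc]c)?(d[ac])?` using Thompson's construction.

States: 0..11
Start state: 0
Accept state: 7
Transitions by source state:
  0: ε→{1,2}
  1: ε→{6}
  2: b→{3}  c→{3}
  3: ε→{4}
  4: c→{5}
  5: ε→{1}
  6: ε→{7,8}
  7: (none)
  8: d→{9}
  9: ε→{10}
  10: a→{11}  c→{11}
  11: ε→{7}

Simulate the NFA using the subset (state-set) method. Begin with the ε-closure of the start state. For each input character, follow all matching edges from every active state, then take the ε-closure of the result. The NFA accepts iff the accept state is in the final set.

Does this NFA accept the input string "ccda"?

Answer: ACCEPT

Derivation:
initial (ε-close {0}): {0,1,2,6,7,8}
'c' @ 1: {3,4}
'c' @ 2: {1,5,6,7,8}  [accepting]
'd' @ 3: {9,10}
'a' @ 4: {7,11}  [accepting]
end set {7,11} — state 7 in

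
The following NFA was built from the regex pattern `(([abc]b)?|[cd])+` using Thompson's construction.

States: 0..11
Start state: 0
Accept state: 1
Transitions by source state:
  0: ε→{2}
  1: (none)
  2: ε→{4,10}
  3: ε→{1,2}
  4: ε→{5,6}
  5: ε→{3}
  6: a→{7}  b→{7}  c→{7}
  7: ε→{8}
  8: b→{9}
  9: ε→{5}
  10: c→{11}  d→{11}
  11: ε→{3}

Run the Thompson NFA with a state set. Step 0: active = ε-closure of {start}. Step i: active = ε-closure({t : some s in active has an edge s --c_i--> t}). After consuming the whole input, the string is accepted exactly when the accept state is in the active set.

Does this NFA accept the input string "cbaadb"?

Answer: REJECT

Trace:
S₀ = ε-closure({0}) = {0,1,2,3,4,5,6,10}
'c' @ 1: {1,2,3,4,5,6,7,8,10,11}  (accept∈set)
'b' @ 2: {1,2,3,4,5,6,7,8,9,10}  (accept∈set)
'a' @ 3: {7,8}
'a' @ 4: {}  — dead — no transitions
rest 'db' ignored (set empty)
final: {}; accept 1 not in set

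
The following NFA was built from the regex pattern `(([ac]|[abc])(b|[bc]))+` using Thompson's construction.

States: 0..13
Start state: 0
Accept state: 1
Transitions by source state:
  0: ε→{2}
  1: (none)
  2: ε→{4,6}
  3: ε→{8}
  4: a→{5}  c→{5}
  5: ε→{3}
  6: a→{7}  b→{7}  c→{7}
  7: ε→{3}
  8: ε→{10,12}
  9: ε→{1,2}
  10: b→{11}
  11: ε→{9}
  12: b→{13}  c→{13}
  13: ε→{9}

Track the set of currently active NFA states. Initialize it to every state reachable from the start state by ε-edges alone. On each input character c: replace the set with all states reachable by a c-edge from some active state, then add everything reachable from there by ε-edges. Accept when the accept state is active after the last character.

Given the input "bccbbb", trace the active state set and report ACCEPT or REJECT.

Answer: ACCEPT

Steps:
initial (ε-close {0}): {0,2,4,6}
'b' @ 1: {3,7,8,10,12}
'c' @ 2: {1,2,4,6,9,13}  (accept∈set)
'c' @ 3: {3,5,7,8,10,12}
'b' @ 4: {1,2,4,6,9,11,13}  (accept∈set)
'b' @ 5: {3,7,8,10,12}
'b' @ 6: {1,2,4,6,9,11,13}  (accept∈set)
after full input: {1,2,4,6,9,11,13}  (accept=1 in)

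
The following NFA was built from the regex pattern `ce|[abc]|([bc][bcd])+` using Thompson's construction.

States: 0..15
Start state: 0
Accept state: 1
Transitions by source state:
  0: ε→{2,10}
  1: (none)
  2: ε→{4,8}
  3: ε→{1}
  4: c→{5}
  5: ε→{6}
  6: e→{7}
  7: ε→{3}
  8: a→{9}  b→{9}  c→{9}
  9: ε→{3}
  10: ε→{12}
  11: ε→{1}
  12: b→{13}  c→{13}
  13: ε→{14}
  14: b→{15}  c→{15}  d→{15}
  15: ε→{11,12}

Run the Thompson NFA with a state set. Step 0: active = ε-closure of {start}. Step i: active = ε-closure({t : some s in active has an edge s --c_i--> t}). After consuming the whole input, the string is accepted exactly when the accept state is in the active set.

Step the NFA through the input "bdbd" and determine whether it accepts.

Answer: ACCEPT

Trace:
start: ε-closure({0}) = {0,2,4,8,10,12}
'b' @ 1: {1,3,9,13,14}  [accepting]
'd' @ 2: {1,11,12,15}  [accepting]
'b' @ 3: {13,14}
'd' @ 4: {1,11,12,15}  [accepting]
final: {1,11,12,15}; accept 1 in set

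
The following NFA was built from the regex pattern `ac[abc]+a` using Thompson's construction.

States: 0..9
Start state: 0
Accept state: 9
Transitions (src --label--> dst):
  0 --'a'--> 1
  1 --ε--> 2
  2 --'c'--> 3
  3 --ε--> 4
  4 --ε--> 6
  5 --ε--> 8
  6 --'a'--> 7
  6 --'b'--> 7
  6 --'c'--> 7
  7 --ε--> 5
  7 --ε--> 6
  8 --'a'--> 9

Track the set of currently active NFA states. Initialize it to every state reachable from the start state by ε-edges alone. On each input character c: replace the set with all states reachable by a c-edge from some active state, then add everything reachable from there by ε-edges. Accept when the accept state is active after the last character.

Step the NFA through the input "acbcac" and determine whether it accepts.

start: ε-closure({0}) = {0}
'a' @ 1: {1,2}
'c' @ 2: {3,4,6}
'b' @ 3: {5,6,7,8}
'c' @ 4: {5,6,7,8}
'a' @ 5: {5,6,7,8,9}  (accept∈set)
'c' @ 6: {5,6,7,8}
after full input: {5,6,7,8}  (accept=9 not in)

Answer: REJECT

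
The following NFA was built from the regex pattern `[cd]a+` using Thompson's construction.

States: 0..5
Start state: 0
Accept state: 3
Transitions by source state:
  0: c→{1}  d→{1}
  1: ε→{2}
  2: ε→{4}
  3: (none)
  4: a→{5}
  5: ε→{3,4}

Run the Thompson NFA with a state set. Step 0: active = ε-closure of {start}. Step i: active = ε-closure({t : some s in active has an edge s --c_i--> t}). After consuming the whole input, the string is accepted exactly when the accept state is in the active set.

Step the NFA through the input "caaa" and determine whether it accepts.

Answer: ACCEPT

Derivation:
initial (ε-close {0}): {0}
'c' @ 1: {1,2,4}
'a' @ 2: {3,4,5}  ✓accept
'a' @ 3: {3,4,5}  ✓accept
'a' @ 4: {3,4,5}  ✓accept
final: {3,4,5}; accept 3 in set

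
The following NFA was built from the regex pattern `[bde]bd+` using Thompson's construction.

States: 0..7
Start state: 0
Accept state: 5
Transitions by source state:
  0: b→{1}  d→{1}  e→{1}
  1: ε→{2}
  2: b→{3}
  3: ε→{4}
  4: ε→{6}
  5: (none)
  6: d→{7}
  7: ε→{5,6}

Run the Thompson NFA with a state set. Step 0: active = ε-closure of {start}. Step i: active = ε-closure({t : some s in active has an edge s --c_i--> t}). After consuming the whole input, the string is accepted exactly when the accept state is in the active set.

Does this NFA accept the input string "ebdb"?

Answer: REJECT

Derivation:
initial (ε-close {0}): {0}
'e' @ 1: {1,2}
'b' @ 2: {3,4,6}
'd' @ 3: {5,6,7}  [accepting]
'b' @ 4: {}  — dead — no transitions
final: {}; accept 5 not in set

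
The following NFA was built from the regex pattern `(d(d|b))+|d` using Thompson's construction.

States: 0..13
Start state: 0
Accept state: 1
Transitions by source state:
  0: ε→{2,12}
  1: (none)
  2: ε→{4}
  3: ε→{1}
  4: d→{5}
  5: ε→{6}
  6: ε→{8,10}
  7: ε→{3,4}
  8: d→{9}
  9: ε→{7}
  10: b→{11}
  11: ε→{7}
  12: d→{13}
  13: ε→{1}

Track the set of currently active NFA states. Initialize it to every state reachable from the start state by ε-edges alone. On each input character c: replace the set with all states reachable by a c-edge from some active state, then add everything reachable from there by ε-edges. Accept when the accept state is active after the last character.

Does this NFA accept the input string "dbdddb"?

Answer: ACCEPT

Derivation:
start: ε-closure({0}) = {0,2,4,12}
'd' @ 1: {1,5,6,8,10,13}  ✓accept
'b' @ 2: {1,3,4,7,11}  ✓accept
'd' @ 3: {5,6,8,10}
'd' @ 4: {1,3,4,7,9}  ✓accept
'd' @ 5: {5,6,8,10}
'b' @ 6: {1,3,4,7,11}  ✓accept
end set {1,3,4,7,11} — state 1 in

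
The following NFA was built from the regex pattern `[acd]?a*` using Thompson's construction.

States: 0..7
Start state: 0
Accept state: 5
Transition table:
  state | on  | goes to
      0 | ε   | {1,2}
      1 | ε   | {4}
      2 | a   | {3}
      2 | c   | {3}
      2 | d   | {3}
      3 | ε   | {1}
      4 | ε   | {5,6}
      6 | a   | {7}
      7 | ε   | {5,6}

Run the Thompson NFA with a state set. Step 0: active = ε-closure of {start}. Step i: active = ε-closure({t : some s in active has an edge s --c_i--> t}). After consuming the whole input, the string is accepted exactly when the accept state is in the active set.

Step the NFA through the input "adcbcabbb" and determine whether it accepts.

S₀ = ε-closure({0}) = {0,1,2,4,5,6}
'a' @ 1: {1,3,4,5,6,7}  ✓accept
'd' @ 2: {}  — state set empty
rest 'cbcabbb' ignored (set empty)
after full input: {}  (accept=5 not in)

Answer: REJECT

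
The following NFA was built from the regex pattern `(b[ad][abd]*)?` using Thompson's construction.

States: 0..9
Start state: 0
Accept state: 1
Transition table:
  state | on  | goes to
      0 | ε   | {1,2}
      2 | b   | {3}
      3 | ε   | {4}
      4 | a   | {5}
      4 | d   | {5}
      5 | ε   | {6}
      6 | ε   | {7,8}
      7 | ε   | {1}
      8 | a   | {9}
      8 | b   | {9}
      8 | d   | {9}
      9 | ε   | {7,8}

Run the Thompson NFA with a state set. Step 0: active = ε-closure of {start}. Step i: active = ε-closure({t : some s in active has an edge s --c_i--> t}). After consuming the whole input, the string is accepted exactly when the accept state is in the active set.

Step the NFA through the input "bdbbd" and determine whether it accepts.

S₀ = ε-closure({0}) = {0,1,2}
'b' @ 1: {3,4}
'd' @ 2: {1,5,6,7,8}  ✓accept
'b' @ 3: {1,7,8,9}  ✓accept
'b' @ 4: {1,7,8,9}  ✓accept
'd' @ 5: {1,7,8,9}  ✓accept
after full input: {1,7,8,9}  (accept=1 in)

Answer: ACCEPT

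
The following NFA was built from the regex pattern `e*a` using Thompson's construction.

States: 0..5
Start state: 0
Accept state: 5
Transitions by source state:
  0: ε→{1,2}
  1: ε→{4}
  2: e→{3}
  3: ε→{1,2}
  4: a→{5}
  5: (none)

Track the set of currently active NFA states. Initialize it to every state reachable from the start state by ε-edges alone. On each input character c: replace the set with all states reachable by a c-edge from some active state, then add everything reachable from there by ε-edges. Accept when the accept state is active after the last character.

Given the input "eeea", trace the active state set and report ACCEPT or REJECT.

Answer: ACCEPT

Derivation:
S₀ = ε-closure({0}) = {0,1,2,4}
'e' @ 1: {1,2,3,4}
'e' @ 2: {1,2,3,4}
'e' @ 3: {1,2,3,4}
'a' @ 4: {5}  ✓accept
after full input: {5}  (accept=5 in)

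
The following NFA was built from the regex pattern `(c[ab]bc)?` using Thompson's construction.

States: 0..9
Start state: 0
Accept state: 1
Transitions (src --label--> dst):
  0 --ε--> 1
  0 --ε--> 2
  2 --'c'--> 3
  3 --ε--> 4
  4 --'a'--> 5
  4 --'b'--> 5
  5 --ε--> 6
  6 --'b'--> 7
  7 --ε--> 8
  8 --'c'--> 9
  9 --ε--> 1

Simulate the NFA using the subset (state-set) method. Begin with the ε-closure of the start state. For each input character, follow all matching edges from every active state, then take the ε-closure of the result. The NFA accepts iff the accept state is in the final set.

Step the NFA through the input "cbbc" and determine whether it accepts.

initial (ε-close {0}): {0,1,2}
'c' @ 1: {3,4}
'b' @ 2: {5,6}
'b' @ 3: {7,8}
'c' @ 4: {1,9}  ✓accept
end set {1,9} — state 1 in

Answer: ACCEPT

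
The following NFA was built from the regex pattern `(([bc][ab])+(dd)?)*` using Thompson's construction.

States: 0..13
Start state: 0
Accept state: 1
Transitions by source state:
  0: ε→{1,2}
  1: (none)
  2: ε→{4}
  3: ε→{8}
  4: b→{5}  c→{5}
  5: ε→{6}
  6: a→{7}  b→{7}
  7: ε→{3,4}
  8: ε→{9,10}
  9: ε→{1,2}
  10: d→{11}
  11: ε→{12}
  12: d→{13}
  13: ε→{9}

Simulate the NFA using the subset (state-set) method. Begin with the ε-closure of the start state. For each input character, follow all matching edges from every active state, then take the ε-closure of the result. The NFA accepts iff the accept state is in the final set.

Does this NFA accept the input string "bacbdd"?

start: ε-closure({0}) = {0,1,2,4}
'b' @ 1: {5,6}
'a' @ 2: {1,2,3,4,7,8,9,10}  ✓accept
'c' @ 3: {5,6}
'b' @ 4: {1,2,3,4,7,8,9,10}  ✓accept
'd' @ 5: {11,12}
'd' @ 6: {1,2,4,9,13}  ✓accept
end set {1,2,4,9,13} — state 1 in

Answer: ACCEPT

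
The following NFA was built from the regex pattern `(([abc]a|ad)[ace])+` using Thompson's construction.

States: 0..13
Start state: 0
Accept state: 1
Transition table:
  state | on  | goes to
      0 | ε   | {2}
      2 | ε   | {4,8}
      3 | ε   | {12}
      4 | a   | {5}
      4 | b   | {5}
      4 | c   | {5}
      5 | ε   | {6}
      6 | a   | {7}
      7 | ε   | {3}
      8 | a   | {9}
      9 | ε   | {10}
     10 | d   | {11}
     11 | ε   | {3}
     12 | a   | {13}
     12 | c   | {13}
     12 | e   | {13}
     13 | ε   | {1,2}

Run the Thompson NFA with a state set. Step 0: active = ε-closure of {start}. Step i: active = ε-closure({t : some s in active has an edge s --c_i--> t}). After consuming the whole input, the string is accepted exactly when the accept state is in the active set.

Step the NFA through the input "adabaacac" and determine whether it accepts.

S₀ = ε-closure({0}) = {0,2,4,8}
'a' @ 1: {5,6,9,10}
'd' @ 2: {3,11,12}
'a' @ 3: {1,2,4,8,13}  [accepting]
'b' @ 4: {5,6}
'a' @ 5: {3,7,12}
'a' @ 6: {1,2,4,8,13}  [accepting]
'c' @ 7: {5,6}
'a' @ 8: {3,7,12}
'c' @ 9: {1,2,4,8,13}  [accepting]
after full input: {1,2,4,8,13}  (accept=1 in)

Answer: ACCEPT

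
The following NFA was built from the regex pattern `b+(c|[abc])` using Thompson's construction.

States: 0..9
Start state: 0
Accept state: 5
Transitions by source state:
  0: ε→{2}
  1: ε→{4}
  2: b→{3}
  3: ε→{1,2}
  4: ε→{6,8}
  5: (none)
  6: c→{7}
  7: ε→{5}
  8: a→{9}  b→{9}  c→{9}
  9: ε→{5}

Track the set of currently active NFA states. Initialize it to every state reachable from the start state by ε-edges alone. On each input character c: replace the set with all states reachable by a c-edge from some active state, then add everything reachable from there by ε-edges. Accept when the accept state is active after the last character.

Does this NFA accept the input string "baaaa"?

Answer: REJECT

Trace:
S₀ = ε-closure({0}) = {0,2}
'b' @ 1: {1,2,3,4,6,8}
'a' @ 2: {5,9}  ✓accept
'a' @ 3: {}  — dead — no transitions
rest 'aa' ignored (set empty)
after full input: {}  (accept=5 not in)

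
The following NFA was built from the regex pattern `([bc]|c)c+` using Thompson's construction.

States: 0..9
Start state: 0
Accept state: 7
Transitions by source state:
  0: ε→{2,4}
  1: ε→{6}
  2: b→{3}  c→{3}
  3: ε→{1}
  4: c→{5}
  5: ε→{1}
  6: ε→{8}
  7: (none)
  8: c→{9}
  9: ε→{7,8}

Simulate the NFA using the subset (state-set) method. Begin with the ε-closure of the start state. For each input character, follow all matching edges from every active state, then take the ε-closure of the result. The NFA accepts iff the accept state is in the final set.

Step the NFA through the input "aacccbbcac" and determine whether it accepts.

S₀ = ε-closure({0}) = {0,2,4}
'a' @ 1: {}  — no active states
rest 'acccbbcac' ignored (set empty)
final: {}; accept 7 not in set

Answer: REJECT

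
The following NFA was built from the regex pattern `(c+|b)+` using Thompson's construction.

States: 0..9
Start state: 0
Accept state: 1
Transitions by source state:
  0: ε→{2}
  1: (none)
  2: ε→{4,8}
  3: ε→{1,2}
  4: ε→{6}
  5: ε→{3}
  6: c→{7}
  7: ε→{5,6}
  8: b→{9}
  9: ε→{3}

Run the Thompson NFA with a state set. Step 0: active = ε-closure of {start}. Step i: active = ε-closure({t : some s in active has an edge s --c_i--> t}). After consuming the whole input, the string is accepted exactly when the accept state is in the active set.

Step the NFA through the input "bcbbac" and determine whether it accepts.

S₀ = ε-closure({0}) = {0,2,4,6,8}
'b' @ 1: {1,2,3,4,6,8,9}  ✓accept
'c' @ 2: {1,2,3,4,5,6,7,8}  ✓accept
'b' @ 3: {1,2,3,4,6,8,9}  ✓accept
'b' @ 4: {1,2,3,4,6,8,9}  ✓accept
'a' @ 5: {}  — state set empty
rest 'c' ignored (set empty)
after full input: {}  (accept=1 not in)

Answer: REJECT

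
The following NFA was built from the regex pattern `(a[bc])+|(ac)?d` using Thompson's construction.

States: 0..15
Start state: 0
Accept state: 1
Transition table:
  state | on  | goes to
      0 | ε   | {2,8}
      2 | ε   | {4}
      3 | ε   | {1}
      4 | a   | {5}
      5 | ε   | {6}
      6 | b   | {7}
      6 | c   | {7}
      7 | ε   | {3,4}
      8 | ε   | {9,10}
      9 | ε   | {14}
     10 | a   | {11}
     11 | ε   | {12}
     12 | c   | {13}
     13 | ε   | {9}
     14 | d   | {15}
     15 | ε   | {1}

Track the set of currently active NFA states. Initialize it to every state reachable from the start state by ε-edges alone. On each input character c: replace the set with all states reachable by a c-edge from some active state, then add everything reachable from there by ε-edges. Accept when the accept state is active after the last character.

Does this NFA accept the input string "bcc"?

Answer: REJECT

Derivation:
S₀ = ε-closure({0}) = {0,2,4,8,9,10,14}
'b' @ 1: {}  — state set empty
rest 'cc' ignored (set empty)
final: {}; accept 1 not in set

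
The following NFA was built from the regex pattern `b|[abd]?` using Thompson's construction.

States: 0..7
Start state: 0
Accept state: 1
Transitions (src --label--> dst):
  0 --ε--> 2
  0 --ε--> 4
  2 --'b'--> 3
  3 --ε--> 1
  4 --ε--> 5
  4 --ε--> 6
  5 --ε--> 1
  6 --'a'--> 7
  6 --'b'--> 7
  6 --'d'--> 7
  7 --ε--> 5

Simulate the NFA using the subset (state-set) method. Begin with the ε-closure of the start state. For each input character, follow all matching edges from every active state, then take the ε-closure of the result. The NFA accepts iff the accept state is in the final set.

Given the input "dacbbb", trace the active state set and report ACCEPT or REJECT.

S₀ = ε-closure({0}) = {0,1,2,4,5,6}
'd' @ 1: {1,5,7}  ✓accept
'a' @ 2: {}  — state set empty
rest 'cbbb' ignored (set empty)
end set {} — state 1 not in

Answer: REJECT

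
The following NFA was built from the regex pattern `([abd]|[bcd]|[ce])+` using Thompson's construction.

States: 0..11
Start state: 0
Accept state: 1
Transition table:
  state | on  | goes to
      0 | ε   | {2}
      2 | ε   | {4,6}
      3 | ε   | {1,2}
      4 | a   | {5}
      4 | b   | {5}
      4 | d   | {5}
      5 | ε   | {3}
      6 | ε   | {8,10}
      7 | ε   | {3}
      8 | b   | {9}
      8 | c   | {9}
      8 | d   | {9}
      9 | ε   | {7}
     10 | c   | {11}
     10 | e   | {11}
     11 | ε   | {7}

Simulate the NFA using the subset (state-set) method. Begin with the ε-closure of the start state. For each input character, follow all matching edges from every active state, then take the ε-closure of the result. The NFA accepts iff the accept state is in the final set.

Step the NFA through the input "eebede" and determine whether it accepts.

Answer: ACCEPT

Trace:
S₀ = ε-closure({0}) = {0,2,4,6,8,10}
'e' @ 1: {1,2,3,4,6,7,8,10,11}  ✓accept
'e' @ 2: {1,2,3,4,6,7,8,10,11}  ✓accept
'b' @ 3: {1,2,3,4,5,6,7,8,9,10}  ✓accept
'e' @ 4: {1,2,3,4,6,7,8,10,11}  ✓accept
'd' @ 5: {1,2,3,4,5,6,7,8,9,10}  ✓accept
'e' @ 6: {1,2,3,4,6,7,8,10,11}  ✓accept
end set {1,2,3,4,6,7,8,10,11} — state 1 in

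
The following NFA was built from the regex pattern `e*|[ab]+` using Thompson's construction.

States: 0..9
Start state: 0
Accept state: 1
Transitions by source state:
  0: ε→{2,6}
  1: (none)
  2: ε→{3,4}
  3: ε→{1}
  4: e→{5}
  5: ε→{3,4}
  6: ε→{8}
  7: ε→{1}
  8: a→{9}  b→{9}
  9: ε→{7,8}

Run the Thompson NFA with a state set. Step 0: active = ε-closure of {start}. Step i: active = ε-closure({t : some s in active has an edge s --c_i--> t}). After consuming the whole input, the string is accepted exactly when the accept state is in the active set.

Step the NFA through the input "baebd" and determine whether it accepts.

initial (ε-close {0}): {0,1,2,3,4,6,8}
'b' @ 1: {1,7,8,9}  [accepting]
'a' @ 2: {1,7,8,9}  [accepting]
'e' @ 3: {}  — state set empty
rest 'bd' ignored (set empty)
final: {}; accept 1 not in set

Answer: REJECT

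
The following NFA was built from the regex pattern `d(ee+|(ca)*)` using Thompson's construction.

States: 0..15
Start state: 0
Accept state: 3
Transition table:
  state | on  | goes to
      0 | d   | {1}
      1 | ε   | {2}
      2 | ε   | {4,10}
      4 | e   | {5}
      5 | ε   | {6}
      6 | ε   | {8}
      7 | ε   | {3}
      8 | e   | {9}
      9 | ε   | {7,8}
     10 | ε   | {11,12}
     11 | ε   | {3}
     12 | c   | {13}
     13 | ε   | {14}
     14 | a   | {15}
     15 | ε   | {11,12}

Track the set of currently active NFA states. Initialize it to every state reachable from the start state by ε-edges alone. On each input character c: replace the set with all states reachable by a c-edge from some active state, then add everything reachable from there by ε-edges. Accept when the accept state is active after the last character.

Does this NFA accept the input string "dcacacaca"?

S₀ = ε-closure({0}) = {0}
'd' @ 1: {1,2,3,4,10,11,12}  (accept∈set)
'c' @ 2: {13,14}
'a' @ 3: {3,11,12,15}  (accept∈set)
'c' @ 4: {13,14}
'a' @ 5: {3,11,12,15}  (accept∈set)
'c' @ 6: {13,14}
'a' @ 7: {3,11,12,15}  (accept∈set)
'c' @ 8: {13,14}
'a' @ 9: {3,11,12,15}  (accept∈set)
end set {3,11,12,15} — state 3 in

Answer: ACCEPT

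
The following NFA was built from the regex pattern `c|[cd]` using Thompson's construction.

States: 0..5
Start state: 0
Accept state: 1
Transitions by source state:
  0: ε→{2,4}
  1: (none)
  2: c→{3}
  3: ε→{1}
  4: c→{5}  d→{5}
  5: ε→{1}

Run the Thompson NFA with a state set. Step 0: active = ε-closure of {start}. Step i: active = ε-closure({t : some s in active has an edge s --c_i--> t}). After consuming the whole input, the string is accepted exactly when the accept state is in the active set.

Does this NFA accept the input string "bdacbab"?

Answer: REJECT

Derivation:
S₀ = ε-closure({0}) = {0,2,4}
'b' @ 1: {}  — state set empty
rest 'dacbab' ignored (set empty)
after full input: {}  (accept=1 not in)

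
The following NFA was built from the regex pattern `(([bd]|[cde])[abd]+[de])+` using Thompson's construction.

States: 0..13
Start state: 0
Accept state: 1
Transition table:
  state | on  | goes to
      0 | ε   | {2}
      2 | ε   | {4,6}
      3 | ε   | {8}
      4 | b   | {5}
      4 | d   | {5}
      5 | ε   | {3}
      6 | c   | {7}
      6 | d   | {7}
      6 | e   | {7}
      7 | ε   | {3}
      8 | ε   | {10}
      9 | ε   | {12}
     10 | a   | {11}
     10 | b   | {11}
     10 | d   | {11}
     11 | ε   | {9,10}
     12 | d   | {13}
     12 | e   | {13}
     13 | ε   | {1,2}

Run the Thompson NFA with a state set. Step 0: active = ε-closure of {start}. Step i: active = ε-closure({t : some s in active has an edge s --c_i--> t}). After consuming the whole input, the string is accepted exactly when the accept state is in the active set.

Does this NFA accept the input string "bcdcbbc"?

start: ε-closure({0}) = {0,2,4,6}
'b' @ 1: {3,5,8,10}
'c' @ 2: {}  — no active states
rest 'dcbbc' ignored (set empty)
end set {} — state 1 not in

Answer: REJECT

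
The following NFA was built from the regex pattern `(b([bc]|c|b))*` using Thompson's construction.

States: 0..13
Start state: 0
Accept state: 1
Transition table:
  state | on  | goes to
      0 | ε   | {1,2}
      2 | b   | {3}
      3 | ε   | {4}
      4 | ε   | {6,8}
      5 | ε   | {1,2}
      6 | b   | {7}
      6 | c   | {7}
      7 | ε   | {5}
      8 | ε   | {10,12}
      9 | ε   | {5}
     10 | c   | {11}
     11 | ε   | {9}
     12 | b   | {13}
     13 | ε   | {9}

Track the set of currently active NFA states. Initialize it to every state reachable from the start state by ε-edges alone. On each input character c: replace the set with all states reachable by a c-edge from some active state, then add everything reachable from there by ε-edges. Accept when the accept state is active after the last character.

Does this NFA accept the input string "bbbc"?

S₀ = ε-closure({0}) = {0,1,2}
'b' @ 1: {3,4,6,8,10,12}
'b' @ 2: {1,2,5,7,9,13}  [accepting]
'b' @ 3: {3,4,6,8,10,12}
'c' @ 4: {1,2,5,7,9,11}  [accepting]
final: {1,2,5,7,9,11}; accept 1 in set

Answer: ACCEPT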